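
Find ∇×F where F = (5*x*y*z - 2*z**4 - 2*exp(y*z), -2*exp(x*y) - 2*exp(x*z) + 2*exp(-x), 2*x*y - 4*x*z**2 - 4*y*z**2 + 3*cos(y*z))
(2*x*exp(x*z) + 2*x - 4*z**2 - 3*z*sin(y*z), 5*x*y - 2*y*exp(y*z) - 2*y - 8*z**3 + 4*z**2, -5*x*z - 2*y*exp(x*y) - 2*z*exp(x*z) + 2*z*exp(y*z) - 2*exp(-x))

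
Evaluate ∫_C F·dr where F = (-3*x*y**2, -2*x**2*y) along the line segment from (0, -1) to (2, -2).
-65/3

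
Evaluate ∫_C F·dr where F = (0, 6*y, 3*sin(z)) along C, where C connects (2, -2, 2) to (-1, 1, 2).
-9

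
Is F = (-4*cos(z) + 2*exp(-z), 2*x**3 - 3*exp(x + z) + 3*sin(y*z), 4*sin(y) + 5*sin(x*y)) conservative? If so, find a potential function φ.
No, ∇×F = (5*x*cos(x*y) - 3*y*cos(y*z) + 3*exp(x + z) + 4*cos(y), -5*y*cos(x*y) + 4*sin(z) - 2*exp(-z), 6*x**2 - 3*exp(x + z)) ≠ 0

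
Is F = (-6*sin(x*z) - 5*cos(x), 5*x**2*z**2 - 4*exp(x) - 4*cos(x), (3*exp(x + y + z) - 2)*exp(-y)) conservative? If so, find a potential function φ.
No, ∇×F = (-10*x**2*z + 2*exp(-y), -6*x*cos(x*z) - 3*exp(x + z), 10*x*z**2 - 4*exp(x) + 4*sin(x)) ≠ 0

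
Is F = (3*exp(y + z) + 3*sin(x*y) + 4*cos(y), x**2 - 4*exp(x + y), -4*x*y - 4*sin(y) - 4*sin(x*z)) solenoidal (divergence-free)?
No, ∇·F = -4*x*cos(x*z) + 3*y*cos(x*y) - 4*exp(x + y)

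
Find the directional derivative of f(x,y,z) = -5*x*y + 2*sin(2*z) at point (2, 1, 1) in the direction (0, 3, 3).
sqrt(2)*(-5 + 2*cos(2))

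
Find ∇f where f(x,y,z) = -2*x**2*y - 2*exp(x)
(-4*x*y - 2*exp(x), -2*x**2, 0)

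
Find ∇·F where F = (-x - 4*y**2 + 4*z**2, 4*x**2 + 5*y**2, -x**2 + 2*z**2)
10*y + 4*z - 1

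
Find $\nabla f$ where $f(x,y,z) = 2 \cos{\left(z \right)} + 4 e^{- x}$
(-4*exp(-x), 0, -2*sin(z))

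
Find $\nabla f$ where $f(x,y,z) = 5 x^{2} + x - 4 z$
(10*x + 1, 0, -4)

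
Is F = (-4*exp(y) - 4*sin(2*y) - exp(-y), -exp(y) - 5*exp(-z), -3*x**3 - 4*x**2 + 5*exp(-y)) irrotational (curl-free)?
No, ∇×F = (-5*exp(-z) - 5*exp(-y), x*(9*x + 8), 4*exp(y) + 8*cos(2*y) - exp(-y))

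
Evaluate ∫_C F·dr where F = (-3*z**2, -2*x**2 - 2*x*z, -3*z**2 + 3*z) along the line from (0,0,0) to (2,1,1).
-11/2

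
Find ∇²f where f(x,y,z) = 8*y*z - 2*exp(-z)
-2*exp(-z)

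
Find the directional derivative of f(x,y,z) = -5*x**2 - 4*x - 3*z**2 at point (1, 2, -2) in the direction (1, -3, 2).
5*sqrt(14)/7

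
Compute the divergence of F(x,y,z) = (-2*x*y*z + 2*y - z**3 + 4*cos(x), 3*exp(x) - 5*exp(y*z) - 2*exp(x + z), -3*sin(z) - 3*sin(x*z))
-3*x*cos(x*z) - 2*y*z - 5*z*exp(y*z) - 4*sin(x) - 3*cos(z)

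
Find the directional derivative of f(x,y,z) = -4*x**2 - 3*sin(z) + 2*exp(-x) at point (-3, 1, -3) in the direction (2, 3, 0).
4*sqrt(13)*(12 - exp(3))/13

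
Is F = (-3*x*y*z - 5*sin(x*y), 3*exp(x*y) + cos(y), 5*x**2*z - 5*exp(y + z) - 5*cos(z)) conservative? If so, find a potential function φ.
No, ∇×F = (-5*exp(y + z), x*(-3*y - 10*z), 3*x*z + 5*x*cos(x*y) + 3*y*exp(x*y)) ≠ 0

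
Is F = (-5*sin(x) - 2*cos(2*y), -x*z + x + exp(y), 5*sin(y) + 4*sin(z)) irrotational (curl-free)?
No, ∇×F = (x + 5*cos(y), 0, -z - 4*sin(2*y) + 1)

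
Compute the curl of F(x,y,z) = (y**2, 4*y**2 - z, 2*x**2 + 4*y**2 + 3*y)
(8*y + 4, -4*x, -2*y)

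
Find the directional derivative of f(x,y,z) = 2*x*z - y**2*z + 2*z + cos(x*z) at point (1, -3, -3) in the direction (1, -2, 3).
15*sqrt(14)/14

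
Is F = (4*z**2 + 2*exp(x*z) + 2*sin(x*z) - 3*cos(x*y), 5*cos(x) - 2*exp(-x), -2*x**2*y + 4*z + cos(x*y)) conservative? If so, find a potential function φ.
No, ∇×F = (-x*(2*x + sin(x*y)), 4*x*y + 2*x*exp(x*z) + 2*x*cos(x*z) + y*sin(x*y) + 8*z, -3*x*sin(x*y) - 5*sin(x) + 2*exp(-x)) ≠ 0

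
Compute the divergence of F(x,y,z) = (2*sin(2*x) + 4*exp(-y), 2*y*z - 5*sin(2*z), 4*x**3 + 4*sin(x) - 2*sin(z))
2*z + 4*cos(2*x) - 2*cos(z)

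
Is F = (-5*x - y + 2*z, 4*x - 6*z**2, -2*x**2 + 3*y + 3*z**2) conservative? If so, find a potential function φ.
No, ∇×F = (12*z + 3, 4*x + 2, 5) ≠ 0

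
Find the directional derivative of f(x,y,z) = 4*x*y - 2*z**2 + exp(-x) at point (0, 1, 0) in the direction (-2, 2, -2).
-sqrt(3)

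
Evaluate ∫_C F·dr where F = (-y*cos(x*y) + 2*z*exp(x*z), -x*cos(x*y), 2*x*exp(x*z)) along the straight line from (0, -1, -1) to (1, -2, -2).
-2 + 2*exp(-2) + sin(2)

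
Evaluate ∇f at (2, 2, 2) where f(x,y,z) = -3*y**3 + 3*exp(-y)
(0, -36 - 3*exp(-2), 0)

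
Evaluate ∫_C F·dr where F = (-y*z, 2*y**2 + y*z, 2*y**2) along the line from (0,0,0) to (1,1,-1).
0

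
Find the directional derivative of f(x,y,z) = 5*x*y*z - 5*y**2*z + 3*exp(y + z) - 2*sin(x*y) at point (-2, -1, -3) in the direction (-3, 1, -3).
-2*sqrt(19)*(exp(4)*cos(2) + 3 + 30*exp(4))*exp(-4)/19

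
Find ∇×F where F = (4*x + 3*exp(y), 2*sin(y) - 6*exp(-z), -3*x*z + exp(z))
(-6*exp(-z), 3*z, -3*exp(y))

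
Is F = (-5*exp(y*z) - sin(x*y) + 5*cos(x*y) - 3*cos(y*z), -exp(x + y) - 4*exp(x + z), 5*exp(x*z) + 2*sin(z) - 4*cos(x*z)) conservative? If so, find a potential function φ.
No, ∇×F = (4*exp(x + z), -5*y*exp(y*z) + 3*y*sin(y*z) - 5*z*exp(x*z) - 4*z*sin(x*z), 5*x*sin(x*y) + x*cos(x*y) + 5*z*exp(y*z) - 3*z*sin(y*z) - exp(x + y) - 4*exp(x + z)) ≠ 0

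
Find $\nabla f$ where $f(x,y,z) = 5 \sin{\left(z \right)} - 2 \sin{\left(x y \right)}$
(-2*y*cos(x*y), -2*x*cos(x*y), 5*cos(z))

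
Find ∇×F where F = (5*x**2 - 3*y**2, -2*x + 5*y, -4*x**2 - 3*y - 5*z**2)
(-3, 8*x, 6*y - 2)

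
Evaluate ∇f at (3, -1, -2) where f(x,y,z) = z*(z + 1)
(0, 0, -3)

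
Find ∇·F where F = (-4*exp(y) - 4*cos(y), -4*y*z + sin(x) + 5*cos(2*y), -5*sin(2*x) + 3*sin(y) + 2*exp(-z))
-4*z - 10*sin(2*y) - 2*exp(-z)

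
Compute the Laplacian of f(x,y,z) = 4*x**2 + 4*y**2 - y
16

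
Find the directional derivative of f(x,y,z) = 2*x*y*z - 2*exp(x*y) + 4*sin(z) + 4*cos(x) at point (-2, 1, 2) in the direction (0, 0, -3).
4 - 4*cos(2)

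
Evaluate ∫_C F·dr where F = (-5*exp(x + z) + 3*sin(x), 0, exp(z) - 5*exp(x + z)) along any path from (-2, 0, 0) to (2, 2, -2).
-6 + 6*exp(-2)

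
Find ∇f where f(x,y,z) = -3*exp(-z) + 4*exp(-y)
(0, -4*exp(-y), 3*exp(-z))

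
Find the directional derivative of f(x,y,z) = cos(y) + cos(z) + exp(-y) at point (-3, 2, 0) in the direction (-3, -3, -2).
3*sqrt(22)*(1 + exp(2)*sin(2))*exp(-2)/22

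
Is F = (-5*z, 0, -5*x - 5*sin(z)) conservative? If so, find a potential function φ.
Yes, F is conservative. φ = -5*x*z + 5*cos(z)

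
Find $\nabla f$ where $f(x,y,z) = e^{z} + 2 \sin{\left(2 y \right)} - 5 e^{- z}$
(0, 4*cos(2*y), exp(z) + 5*exp(-z))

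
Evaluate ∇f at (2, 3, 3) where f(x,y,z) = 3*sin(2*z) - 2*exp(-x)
(2*exp(-2), 0, 6*cos(6))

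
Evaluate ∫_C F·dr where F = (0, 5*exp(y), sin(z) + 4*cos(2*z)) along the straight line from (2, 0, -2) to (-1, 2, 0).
-6 + 2*sin(4) + cos(2) + 5*exp(2)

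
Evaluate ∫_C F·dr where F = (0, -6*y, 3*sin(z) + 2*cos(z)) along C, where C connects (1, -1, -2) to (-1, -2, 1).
-9 - 3*cos(1) + 3*cos(2) + 2*sin(1) + 2*sin(2)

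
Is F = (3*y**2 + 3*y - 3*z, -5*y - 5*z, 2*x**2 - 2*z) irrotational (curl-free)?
No, ∇×F = (5, -4*x - 3, -6*y - 3)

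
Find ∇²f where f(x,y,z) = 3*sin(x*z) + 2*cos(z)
-3*x**2*sin(x*z) - 3*z**2*sin(x*z) - 2*cos(z)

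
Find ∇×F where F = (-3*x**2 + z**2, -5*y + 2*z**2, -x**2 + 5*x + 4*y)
(4 - 4*z, 2*x + 2*z - 5, 0)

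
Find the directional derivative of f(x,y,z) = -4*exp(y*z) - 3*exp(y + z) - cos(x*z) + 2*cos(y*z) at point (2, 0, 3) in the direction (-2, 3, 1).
-2*sqrt(14)*(sin(6) + 9 + 3*exp(3))/7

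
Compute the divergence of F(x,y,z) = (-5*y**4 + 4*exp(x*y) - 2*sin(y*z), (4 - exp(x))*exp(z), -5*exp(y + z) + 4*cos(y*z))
4*y*exp(x*y) - 4*y*sin(y*z) - 5*exp(y + z)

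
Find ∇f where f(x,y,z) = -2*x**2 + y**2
(-4*x, 2*y, 0)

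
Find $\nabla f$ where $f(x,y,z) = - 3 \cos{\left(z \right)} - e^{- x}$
(exp(-x), 0, 3*sin(z))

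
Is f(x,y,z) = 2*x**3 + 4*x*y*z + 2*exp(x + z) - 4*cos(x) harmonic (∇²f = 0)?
No, ∇²f = 12*x + 4*exp(x + z) + 4*cos(x)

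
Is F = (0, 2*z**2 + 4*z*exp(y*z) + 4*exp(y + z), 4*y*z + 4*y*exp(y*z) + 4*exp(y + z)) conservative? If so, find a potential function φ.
Yes, F is conservative. φ = 2*y*z**2 + 4*exp(y*z) + 4*exp(y + z)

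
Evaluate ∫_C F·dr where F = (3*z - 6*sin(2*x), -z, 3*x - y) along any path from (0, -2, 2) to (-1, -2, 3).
-10 + 3*cos(2)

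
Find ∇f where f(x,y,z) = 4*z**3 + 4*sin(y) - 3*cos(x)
(3*sin(x), 4*cos(y), 12*z**2)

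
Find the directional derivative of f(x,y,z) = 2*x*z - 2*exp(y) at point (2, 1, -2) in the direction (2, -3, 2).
6*sqrt(17)*E/17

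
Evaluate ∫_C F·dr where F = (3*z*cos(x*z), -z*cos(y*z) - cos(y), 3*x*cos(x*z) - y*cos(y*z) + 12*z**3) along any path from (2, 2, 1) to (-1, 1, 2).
-5*sin(2) - sin(1) + 45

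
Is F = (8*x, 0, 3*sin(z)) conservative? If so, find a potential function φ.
Yes, F is conservative. φ = 4*x**2 - 3*cos(z)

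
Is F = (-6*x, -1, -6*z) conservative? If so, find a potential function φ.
Yes, F is conservative. φ = -3*x**2 - y - 3*z**2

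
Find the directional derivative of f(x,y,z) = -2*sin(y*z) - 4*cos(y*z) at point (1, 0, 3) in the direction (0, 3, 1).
-9*sqrt(10)/5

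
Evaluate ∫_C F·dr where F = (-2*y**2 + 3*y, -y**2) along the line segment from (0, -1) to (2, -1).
-10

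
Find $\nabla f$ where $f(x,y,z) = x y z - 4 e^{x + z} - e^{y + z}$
(y*z - 4*exp(x + z), x*z - exp(y + z), x*y - 4*exp(x + z) - exp(y + z))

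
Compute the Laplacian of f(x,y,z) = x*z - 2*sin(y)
2*sin(y)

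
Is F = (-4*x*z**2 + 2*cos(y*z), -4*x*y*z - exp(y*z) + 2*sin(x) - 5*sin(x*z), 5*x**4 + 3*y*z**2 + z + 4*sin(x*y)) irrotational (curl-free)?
No, ∇×F = (4*x*y + 4*x*cos(x*y) + 5*x*cos(x*z) + y*exp(y*z) + 3*z**2, -20*x**3 - 8*x*z - 2*y*sin(y*z) - 4*y*cos(x*y), -4*y*z + 2*z*sin(y*z) - 5*z*cos(x*z) + 2*cos(x))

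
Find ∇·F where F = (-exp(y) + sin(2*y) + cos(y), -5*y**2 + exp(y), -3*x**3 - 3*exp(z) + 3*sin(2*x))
-10*y + exp(y) - 3*exp(z)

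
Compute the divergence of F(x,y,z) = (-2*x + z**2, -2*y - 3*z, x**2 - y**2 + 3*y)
-4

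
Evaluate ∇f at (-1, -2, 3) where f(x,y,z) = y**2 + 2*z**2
(0, -4, 12)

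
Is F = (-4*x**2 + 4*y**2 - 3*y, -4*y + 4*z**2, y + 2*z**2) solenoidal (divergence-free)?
No, ∇·F = -8*x + 4*z - 4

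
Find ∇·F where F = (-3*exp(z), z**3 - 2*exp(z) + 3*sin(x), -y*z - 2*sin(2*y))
-y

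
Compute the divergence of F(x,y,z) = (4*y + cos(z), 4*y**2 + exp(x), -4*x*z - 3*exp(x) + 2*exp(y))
-4*x + 8*y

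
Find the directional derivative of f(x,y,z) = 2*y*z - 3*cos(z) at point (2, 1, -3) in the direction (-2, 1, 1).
-sqrt(6)*(3*sin(3) + 4)/6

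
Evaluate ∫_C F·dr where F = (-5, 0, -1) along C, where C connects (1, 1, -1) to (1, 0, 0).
-1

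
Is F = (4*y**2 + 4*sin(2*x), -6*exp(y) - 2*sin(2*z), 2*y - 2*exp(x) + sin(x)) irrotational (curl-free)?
No, ∇×F = (4*cos(2*z) + 2, 2*exp(x) - cos(x), -8*y)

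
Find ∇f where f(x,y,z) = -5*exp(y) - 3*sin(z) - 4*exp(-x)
(4*exp(-x), -5*exp(y), -3*cos(z))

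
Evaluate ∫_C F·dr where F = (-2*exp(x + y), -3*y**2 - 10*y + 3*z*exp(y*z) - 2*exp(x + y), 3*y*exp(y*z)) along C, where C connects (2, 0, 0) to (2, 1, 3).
-9 + 2*exp(2) + exp(3)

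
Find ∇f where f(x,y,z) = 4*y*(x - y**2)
(4*y, 4*x - 12*y**2, 0)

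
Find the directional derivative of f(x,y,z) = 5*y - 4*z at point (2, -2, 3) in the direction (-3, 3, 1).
11*sqrt(19)/19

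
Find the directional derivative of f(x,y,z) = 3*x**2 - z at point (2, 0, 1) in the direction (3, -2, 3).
3*sqrt(22)/2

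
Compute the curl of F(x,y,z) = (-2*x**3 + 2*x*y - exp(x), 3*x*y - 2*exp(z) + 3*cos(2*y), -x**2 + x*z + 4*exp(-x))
(2*exp(z), 2*x - z + 4*exp(-x), -2*x + 3*y)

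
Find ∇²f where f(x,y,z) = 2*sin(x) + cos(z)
-2*sin(x) - cos(z)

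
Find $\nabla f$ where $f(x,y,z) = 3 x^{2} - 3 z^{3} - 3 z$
(6*x, 0, -9*z**2 - 3)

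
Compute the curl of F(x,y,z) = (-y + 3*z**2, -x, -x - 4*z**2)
(0, 6*z + 1, 0)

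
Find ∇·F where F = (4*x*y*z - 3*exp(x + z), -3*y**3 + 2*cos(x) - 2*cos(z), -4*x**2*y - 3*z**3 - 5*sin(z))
-9*y**2 + 4*y*z - 9*z**2 - 3*exp(x + z) - 5*cos(z)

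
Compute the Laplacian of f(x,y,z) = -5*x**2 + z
-10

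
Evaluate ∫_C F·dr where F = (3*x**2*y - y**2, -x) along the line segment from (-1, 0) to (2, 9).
-99/4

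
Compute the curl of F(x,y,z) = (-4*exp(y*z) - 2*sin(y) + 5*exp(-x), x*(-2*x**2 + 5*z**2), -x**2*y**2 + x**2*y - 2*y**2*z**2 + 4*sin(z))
(-2*x**2*y + x**2 - 10*x*z - 4*y*z**2, 2*y*(x*y - x - 2*exp(y*z)), -6*x**2 + 5*z**2 + 4*z*exp(y*z) + 2*cos(y))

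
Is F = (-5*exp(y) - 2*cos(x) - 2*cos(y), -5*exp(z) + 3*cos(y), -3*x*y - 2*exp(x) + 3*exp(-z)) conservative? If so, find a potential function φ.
No, ∇×F = (-3*x + 5*exp(z), 3*y + 2*exp(x), 5*exp(y) - 2*sin(y)) ≠ 0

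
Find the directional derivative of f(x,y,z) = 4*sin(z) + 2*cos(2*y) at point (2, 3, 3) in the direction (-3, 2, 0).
-8*sqrt(13)*sin(6)/13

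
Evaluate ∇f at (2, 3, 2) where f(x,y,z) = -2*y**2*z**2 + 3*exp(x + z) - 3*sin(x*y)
(-9*cos(6) + 3*exp(4), -48 - 6*cos(6), -72 + 3*exp(4))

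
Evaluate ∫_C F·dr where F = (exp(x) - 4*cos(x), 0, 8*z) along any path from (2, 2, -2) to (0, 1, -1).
-11 - exp(2) + 4*sin(2)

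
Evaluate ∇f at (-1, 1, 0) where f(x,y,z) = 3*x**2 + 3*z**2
(-6, 0, 0)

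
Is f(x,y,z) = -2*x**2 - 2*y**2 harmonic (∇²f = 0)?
No, ∇²f = -8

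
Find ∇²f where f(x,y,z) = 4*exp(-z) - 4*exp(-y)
4*exp(-z) - 4*exp(-y)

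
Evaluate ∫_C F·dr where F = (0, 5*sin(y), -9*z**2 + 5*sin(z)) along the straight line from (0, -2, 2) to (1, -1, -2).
-5*cos(1) + 5*cos(2) + 48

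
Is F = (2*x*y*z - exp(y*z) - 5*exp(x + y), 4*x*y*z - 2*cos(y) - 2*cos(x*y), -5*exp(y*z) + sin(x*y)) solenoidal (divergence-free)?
No, ∇·F = 4*x*z + 2*x*sin(x*y) + 2*y*z - 5*y*exp(y*z) - 5*exp(x + y) + 2*sin(y)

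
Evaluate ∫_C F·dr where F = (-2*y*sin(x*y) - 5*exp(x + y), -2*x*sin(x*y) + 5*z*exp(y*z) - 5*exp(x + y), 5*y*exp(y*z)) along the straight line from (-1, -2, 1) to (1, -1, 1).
-5 - 5*exp(-2) + 5*exp(-3) - 2*cos(2) + 2*cos(1) + 5*exp(-1)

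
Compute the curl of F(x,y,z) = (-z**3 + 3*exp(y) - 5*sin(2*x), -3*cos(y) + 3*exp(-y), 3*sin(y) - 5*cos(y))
(5*sin(y) + 3*cos(y), -3*z**2, -3*exp(y))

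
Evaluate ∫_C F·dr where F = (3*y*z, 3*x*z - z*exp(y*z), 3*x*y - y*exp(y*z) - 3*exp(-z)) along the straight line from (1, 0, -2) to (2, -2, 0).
3 - 3*exp(2)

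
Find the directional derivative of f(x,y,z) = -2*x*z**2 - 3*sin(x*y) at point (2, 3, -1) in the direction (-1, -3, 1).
sqrt(11)*(10 + 27*cos(6))/11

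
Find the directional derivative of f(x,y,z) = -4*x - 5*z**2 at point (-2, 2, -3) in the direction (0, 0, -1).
-30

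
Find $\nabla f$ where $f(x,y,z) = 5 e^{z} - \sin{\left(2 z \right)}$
(0, 0, 5*exp(z) - 2*cos(2*z))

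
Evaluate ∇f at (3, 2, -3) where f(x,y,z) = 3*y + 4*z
(0, 3, 4)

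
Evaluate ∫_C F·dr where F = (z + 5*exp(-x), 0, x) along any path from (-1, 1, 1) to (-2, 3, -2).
-5*exp(2) + 5 + 5*E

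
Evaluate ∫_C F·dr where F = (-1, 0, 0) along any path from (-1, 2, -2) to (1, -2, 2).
-2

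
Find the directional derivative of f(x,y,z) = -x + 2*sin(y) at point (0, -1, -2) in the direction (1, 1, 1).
sqrt(3)*(-1 + 2*cos(1))/3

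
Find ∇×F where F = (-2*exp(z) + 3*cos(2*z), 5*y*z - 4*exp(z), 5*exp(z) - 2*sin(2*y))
(-5*y + 4*exp(z) - 4*cos(2*y), -2*exp(z) - 6*sin(2*z), 0)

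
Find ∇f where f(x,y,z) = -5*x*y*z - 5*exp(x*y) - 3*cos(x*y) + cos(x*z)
(-5*y*z - 5*y*exp(x*y) + 3*y*sin(x*y) - z*sin(x*z), x*(-5*z - 5*exp(x*y) + 3*sin(x*y)), -x*(5*y + sin(x*z)))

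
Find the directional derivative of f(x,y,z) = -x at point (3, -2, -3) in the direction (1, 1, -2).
-sqrt(6)/6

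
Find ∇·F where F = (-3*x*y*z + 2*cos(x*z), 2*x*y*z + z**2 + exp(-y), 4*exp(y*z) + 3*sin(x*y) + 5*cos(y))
2*x*z - 3*y*z + 4*y*exp(y*z) - 2*z*sin(x*z) - exp(-y)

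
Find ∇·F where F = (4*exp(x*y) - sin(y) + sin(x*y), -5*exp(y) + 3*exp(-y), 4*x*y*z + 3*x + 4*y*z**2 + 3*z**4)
4*x*y + 8*y*z + 4*y*exp(x*y) + y*cos(x*y) + 12*z**3 - 5*exp(y) - 3*exp(-y)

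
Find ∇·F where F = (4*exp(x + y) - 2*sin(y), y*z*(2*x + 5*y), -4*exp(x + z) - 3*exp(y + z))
5*y*z + z*(2*x + 5*y) + 4*exp(x + y) - 4*exp(x + z) - 3*exp(y + z)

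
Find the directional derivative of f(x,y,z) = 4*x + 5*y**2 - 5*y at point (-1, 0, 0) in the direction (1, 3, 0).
-11*sqrt(10)/10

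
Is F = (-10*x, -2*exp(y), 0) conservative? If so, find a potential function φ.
Yes, F is conservative. φ = -5*x**2 - 2*exp(y)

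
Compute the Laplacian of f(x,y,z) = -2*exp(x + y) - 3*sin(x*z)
3*x**2*sin(x*z) + 3*z**2*sin(x*z) - 4*exp(x + y)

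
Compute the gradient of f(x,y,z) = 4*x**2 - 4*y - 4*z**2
(8*x, -4, -8*z)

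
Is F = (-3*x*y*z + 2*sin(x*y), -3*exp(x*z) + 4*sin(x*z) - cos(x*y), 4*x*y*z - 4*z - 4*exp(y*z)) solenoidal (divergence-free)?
No, ∇·F = 4*x*y + x*sin(x*y) - 3*y*z - 4*y*exp(y*z) + 2*y*cos(x*y) - 4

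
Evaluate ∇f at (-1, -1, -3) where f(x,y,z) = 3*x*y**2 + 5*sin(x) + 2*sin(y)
(5*cos(1) + 3, 2*cos(1) + 6, 0)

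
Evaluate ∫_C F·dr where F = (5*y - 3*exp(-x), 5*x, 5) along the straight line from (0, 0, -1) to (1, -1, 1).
3*exp(-1) + 2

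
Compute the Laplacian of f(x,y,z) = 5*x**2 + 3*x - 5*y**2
0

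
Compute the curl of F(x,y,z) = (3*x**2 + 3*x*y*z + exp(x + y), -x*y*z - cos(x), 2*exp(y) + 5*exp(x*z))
(x*y + 2*exp(y), 3*x*y - 5*z*exp(x*z), -3*x*z - y*z - exp(x + y) + sin(x))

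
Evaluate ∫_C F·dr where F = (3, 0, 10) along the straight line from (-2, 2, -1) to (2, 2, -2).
2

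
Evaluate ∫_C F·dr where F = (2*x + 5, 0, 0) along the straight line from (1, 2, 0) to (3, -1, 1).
18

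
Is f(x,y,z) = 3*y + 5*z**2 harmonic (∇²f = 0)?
No, ∇²f = 10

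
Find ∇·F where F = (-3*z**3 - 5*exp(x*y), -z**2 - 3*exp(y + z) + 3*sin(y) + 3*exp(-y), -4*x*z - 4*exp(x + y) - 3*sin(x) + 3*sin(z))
-4*x - 5*y*exp(x*y) - 3*exp(y + z) + 3*cos(y) + 3*cos(z) - 3*exp(-y)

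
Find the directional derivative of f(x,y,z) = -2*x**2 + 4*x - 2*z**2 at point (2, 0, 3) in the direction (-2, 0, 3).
-28*sqrt(13)/13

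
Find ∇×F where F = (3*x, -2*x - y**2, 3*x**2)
(0, -6*x, -2)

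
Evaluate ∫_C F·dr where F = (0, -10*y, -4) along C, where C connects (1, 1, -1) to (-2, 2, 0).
-19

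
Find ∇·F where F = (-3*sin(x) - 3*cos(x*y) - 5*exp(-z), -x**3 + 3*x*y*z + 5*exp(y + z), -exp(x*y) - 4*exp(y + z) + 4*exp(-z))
3*x*z + 3*y*sin(x*y) + exp(y + z) - 3*cos(x) - 4*exp(-z)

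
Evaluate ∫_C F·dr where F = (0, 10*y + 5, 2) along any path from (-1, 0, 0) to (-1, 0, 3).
6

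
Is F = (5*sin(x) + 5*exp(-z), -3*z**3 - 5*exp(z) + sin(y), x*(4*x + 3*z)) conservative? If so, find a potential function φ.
No, ∇×F = (9*z**2 + 5*exp(z), -8*x - 3*z - 5*exp(-z), 0) ≠ 0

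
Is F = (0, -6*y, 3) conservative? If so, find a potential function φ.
Yes, F is conservative. φ = -3*y**2 + 3*z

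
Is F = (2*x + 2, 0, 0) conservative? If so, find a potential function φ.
Yes, F is conservative. φ = x*(x + 2)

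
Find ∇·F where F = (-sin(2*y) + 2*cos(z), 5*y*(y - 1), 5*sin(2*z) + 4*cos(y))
10*y + 10*cos(2*z) - 5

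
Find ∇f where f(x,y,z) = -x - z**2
(-1, 0, -2*z)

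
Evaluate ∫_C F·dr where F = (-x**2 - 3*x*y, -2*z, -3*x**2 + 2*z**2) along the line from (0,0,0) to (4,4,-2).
-152/3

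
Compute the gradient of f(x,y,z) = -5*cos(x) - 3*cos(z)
(5*sin(x), 0, 3*sin(z))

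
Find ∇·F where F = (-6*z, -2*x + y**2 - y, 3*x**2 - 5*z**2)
2*y - 10*z - 1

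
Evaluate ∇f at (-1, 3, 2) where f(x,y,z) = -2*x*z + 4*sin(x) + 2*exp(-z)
(-4 + 4*cos(1), 0, 2 - 2*exp(-2))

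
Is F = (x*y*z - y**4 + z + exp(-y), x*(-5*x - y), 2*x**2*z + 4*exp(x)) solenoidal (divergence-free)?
No, ∇·F = 2*x**2 - x + y*z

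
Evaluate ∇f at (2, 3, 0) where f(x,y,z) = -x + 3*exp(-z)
(-1, 0, -3)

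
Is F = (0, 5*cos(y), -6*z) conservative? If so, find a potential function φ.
Yes, F is conservative. φ = -3*z**2 + 5*sin(y)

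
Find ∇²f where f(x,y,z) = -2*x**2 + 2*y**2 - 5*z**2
-10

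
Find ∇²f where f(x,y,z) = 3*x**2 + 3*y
6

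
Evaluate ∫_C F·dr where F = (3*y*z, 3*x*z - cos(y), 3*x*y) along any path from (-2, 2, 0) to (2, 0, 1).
sin(2)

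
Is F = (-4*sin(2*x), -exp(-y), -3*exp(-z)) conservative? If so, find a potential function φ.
Yes, F is conservative. φ = 2*cos(2*x) + 3*exp(-z) + exp(-y)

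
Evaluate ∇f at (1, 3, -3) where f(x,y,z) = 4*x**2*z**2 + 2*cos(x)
(72 - 2*sin(1), 0, -24)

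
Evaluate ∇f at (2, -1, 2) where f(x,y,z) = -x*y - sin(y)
(1, -2 - cos(1), 0)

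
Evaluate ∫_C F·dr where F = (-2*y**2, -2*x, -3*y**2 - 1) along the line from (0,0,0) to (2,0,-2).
2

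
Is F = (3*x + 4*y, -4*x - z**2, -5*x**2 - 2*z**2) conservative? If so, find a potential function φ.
No, ∇×F = (2*z, 10*x, -8) ≠ 0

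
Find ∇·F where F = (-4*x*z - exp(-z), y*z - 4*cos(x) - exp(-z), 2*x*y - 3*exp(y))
-3*z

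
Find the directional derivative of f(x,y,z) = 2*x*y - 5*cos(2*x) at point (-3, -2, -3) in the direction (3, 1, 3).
-6*sqrt(19)*(5*sin(6) + 3)/19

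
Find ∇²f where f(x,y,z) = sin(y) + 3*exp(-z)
-sin(y) + 3*exp(-z)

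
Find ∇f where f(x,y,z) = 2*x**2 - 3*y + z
(4*x, -3, 1)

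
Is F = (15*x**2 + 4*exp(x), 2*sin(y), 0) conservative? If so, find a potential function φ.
Yes, F is conservative. φ = 5*x**3 + 4*exp(x) - 2*cos(y)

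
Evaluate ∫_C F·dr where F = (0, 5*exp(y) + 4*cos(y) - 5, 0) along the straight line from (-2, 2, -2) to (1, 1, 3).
-5*exp(2) - 4*sin(2) + 4*sin(1) + 5 + 5*E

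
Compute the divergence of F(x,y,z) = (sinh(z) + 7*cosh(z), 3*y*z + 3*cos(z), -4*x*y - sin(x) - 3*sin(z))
3*z - 3*cos(z)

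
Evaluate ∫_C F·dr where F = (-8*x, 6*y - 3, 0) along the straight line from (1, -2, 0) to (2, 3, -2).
-12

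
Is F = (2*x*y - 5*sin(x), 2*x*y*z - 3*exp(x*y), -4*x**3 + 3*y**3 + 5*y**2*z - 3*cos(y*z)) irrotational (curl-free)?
No, ∇×F = (-2*x*y + 9*y**2 + 10*y*z + 3*z*sin(y*z), 12*x**2, -2*x + 2*y*z - 3*y*exp(x*y))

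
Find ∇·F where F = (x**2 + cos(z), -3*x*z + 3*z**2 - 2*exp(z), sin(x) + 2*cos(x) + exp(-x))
2*x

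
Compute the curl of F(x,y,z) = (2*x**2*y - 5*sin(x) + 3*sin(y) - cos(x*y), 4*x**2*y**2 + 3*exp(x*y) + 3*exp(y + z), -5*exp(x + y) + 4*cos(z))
(-5*exp(x + y) - 3*exp(y + z), 5*exp(x + y), -2*x**2 + 8*x*y**2 - x*sin(x*y) + 3*y*exp(x*y) - 3*cos(y))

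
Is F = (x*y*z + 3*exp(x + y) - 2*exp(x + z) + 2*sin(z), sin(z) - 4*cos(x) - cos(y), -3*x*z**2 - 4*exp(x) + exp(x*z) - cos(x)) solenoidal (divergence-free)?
No, ∇·F = -6*x*z + x*exp(x*z) + y*z + 3*exp(x + y) - 2*exp(x + z) + sin(y)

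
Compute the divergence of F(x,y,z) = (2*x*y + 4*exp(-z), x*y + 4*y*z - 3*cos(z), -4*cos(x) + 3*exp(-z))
x + 2*y + 4*z - 3*exp(-z)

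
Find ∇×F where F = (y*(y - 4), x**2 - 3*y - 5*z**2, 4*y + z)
(10*z + 4, 0, 2*x - 2*y + 4)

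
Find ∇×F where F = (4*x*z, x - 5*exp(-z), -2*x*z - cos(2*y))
(2*sin(2*y) - 5*exp(-z), 4*x + 2*z, 1)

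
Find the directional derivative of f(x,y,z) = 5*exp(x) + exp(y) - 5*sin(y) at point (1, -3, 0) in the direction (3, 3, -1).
3*sqrt(19)*(1 - 5*exp(3)*cos(3) + 5*exp(4))*exp(-3)/19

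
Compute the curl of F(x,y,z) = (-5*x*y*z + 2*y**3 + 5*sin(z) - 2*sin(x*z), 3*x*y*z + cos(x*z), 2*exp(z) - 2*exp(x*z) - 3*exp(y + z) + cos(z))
(-3*x*y + x*sin(x*z) - 3*exp(y + z), -5*x*y - 2*x*cos(x*z) + 2*z*exp(x*z) + 5*cos(z), 5*x*z - 6*y**2 + 3*y*z - z*sin(x*z))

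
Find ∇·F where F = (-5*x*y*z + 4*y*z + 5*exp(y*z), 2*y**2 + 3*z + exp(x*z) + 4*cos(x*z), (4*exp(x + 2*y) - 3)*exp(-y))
y*(4 - 5*z)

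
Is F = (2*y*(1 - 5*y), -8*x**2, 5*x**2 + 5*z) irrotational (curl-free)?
No, ∇×F = (0, -10*x, -16*x + 20*y - 2)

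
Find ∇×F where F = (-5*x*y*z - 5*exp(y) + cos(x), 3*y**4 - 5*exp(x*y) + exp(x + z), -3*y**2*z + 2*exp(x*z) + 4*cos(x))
(-6*y*z - exp(x + z), -5*x*y - 2*z*exp(x*z) + 4*sin(x), 5*x*z - 5*y*exp(x*y) + 5*exp(y) + exp(x + z))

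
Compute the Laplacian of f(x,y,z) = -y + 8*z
0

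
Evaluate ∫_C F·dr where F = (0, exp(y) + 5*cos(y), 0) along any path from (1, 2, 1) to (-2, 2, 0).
0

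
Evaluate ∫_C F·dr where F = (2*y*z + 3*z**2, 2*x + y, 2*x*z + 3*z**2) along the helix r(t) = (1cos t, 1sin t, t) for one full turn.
2*pi*(1 + 5*pi + 4*pi**2)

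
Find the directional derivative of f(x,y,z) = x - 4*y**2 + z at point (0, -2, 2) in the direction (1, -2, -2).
-11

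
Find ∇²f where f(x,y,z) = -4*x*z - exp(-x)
-exp(-x)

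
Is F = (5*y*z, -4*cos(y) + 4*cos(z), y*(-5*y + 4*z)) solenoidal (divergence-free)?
No, ∇·F = 4*y + 4*sin(y)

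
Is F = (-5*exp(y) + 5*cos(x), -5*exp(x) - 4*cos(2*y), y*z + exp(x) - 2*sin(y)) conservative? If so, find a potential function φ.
No, ∇×F = (z - 2*cos(y), -exp(x), -5*exp(x) + 5*exp(y)) ≠ 0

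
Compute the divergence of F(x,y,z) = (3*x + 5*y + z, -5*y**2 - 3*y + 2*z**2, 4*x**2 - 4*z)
-10*y - 4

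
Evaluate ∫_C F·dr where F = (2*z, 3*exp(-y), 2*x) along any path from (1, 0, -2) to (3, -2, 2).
19 - 3*exp(2)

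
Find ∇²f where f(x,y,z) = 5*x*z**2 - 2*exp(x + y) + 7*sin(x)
10*x - 4*exp(x + y) - 7*sin(x)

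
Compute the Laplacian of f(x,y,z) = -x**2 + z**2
0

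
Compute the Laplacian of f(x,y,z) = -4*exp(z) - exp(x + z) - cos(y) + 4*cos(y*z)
-4*y**2*cos(y*z) - 4*z**2*cos(y*z) - 4*exp(z) - 2*exp(x + z) + cos(y)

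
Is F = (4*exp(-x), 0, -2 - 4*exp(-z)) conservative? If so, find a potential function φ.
Yes, F is conservative. φ = -2*z + 4*exp(-z) - 4*exp(-x)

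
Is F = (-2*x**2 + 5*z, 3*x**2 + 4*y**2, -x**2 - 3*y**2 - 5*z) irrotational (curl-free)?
No, ∇×F = (-6*y, 2*x + 5, 6*x)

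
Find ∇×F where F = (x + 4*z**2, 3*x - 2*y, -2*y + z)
(-2, 8*z, 3)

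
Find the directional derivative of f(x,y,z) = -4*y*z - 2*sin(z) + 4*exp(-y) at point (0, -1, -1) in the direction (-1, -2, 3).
sqrt(14)*(-3*cos(1) + 2 + 4*E)/7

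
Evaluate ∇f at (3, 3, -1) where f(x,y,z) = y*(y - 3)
(0, 3, 0)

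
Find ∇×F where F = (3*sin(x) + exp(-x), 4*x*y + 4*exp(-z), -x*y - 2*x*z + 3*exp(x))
(-x + 4*exp(-z), y + 2*z - 3*exp(x), 4*y)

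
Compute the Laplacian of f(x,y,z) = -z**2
-2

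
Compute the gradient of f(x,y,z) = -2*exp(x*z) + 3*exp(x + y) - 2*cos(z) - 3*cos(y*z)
(-2*z*exp(x*z) + 3*exp(x + y), 3*z*sin(y*z) + 3*exp(x + y), -2*x*exp(x*z) + 3*y*sin(y*z) + 2*sin(z))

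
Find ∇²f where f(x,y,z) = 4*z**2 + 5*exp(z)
5*exp(z) + 8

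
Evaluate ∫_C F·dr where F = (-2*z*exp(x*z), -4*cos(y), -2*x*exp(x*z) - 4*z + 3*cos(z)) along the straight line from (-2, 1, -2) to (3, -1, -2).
-2*exp(-6) + 8*sin(1) + 2*exp(4)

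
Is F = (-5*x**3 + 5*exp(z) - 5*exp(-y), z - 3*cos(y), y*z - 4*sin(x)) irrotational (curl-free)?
No, ∇×F = (z - 1, 5*exp(z) + 4*cos(x), -5*exp(-y))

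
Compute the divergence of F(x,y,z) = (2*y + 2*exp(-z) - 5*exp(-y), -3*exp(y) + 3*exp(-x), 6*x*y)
-3*exp(y)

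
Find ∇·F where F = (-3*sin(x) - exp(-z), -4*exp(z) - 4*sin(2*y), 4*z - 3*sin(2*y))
-3*cos(x) - 8*cos(2*y) + 4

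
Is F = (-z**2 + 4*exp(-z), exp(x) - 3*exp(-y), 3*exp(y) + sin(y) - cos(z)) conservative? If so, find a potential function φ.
No, ∇×F = (3*exp(y) + cos(y), -2*z - 4*exp(-z), exp(x)) ≠ 0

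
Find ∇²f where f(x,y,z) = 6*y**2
12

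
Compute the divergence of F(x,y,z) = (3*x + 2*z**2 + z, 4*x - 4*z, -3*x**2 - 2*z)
1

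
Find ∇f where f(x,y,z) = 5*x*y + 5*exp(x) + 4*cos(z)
(5*y + 5*exp(x), 5*x, -4*sin(z))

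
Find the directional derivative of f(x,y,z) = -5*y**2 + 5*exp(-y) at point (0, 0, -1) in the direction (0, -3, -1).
3*sqrt(10)/2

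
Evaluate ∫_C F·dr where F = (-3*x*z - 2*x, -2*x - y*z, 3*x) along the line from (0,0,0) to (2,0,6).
-10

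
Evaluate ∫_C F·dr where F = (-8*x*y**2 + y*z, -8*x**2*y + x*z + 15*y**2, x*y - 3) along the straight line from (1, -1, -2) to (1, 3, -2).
100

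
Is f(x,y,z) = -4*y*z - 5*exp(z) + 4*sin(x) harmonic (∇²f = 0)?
No, ∇²f = -5*exp(z) - 4*sin(x)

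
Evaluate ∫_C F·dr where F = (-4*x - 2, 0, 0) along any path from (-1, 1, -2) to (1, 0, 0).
-4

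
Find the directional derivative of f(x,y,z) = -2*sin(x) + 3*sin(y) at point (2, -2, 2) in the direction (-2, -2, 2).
-sqrt(3)*cos(2)/3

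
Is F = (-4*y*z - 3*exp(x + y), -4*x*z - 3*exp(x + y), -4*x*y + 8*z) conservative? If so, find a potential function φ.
Yes, F is conservative. φ = -4*x*y*z + 4*z**2 - 3*exp(x + y)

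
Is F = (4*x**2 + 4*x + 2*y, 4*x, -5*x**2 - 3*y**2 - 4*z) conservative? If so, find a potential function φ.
No, ∇×F = (-6*y, 10*x, 2) ≠ 0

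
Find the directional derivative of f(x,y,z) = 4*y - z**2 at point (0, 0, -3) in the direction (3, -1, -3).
-22*sqrt(19)/19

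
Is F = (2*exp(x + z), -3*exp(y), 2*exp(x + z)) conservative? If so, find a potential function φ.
Yes, F is conservative. φ = -3*exp(y) + 2*exp(x + z)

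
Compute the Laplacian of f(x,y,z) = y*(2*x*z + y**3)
12*y**2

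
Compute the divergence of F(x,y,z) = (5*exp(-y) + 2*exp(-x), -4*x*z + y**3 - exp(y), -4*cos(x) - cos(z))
3*y**2 - exp(y) + sin(z) - 2*exp(-x)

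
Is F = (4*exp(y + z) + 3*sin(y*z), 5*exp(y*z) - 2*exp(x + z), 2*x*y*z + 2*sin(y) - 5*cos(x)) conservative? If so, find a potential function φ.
No, ∇×F = (2*x*z - 5*y*exp(y*z) + 2*exp(x + z) + 2*cos(y), -2*y*z + 3*y*cos(y*z) + 4*exp(y + z) - 5*sin(x), -3*z*cos(y*z) - 2*exp(x + z) - 4*exp(y + z)) ≠ 0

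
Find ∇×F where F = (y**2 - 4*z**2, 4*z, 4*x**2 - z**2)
(-4, -8*x - 8*z, -2*y)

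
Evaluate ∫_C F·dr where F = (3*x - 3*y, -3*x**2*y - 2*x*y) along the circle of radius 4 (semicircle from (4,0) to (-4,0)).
-256/3 + 24*pi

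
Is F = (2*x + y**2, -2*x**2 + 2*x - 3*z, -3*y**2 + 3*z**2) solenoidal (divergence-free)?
No, ∇·F = 6*z + 2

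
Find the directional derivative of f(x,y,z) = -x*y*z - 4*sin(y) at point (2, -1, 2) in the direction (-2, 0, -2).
-2*sqrt(2)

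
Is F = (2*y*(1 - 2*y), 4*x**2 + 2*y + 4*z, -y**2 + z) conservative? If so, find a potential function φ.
No, ∇×F = (-2*y - 4, 0, 8*x + 8*y - 2) ≠ 0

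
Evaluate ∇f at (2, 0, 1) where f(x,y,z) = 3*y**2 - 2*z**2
(0, 0, -4)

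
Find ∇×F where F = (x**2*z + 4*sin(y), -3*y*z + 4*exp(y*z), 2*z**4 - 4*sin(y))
(-4*y*exp(y*z) + 3*y - 4*cos(y), x**2, -4*cos(y))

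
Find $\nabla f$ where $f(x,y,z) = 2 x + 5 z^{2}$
(2, 0, 10*z)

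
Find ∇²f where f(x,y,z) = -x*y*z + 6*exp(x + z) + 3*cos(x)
12*exp(x + z) - 3*cos(x)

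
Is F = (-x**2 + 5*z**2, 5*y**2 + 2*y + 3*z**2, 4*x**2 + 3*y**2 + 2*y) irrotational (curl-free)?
No, ∇×F = (6*y - 6*z + 2, -8*x + 10*z, 0)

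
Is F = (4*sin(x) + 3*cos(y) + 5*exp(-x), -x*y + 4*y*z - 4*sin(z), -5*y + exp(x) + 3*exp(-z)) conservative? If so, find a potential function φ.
No, ∇×F = (-4*y + 4*cos(z) - 5, -exp(x), -y + 3*sin(y)) ≠ 0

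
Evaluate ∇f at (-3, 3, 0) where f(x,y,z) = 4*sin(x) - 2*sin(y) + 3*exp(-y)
(4*cos(3), -3*exp(-3) - 2*cos(3), 0)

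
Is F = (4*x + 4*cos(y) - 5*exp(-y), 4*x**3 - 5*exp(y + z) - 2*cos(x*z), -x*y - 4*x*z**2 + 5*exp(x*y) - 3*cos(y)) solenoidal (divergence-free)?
No, ∇·F = -8*x*z - 5*exp(y + z) + 4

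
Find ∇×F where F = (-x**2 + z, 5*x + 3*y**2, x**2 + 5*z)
(0, 1 - 2*x, 5)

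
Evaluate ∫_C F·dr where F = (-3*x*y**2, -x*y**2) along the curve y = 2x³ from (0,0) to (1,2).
-39/10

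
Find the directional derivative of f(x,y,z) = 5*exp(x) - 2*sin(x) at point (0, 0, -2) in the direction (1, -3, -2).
3*sqrt(14)/14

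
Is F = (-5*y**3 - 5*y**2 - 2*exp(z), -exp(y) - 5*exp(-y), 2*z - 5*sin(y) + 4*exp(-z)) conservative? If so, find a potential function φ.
No, ∇×F = (-5*cos(y), -2*exp(z), 5*y*(3*y + 2)) ≠ 0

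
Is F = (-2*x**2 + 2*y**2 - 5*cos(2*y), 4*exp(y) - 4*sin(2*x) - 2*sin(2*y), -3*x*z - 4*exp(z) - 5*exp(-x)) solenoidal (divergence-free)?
No, ∇·F = -7*x + 4*exp(y) - 4*exp(z) - 4*cos(2*y)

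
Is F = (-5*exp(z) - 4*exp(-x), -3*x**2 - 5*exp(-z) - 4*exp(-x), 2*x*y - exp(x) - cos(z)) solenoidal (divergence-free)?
No, ∇·F = sin(z) + 4*exp(-x)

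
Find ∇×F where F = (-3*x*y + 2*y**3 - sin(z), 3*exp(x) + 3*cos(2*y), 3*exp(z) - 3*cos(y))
(3*sin(y), -cos(z), 3*x - 6*y**2 + 3*exp(x))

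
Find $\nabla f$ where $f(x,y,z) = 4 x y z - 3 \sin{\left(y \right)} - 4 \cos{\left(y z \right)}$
(4*y*z, 4*x*z + 4*z*sin(y*z) - 3*cos(y), 4*y*(x + sin(y*z)))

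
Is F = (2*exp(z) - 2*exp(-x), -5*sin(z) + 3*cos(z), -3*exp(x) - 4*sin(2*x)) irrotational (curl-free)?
No, ∇×F = (3*sin(z) + 5*cos(z), 3*exp(x) + 2*exp(z) + 8*cos(2*x), 0)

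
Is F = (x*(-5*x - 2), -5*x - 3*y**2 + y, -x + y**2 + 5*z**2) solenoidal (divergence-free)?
No, ∇·F = -10*x - 6*y + 10*z - 1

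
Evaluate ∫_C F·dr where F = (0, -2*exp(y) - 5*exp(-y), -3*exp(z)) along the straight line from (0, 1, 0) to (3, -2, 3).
-3*exp(3) - 5*exp(-1) - 2*exp(-2) + 3 + 2*E + 5*exp(2)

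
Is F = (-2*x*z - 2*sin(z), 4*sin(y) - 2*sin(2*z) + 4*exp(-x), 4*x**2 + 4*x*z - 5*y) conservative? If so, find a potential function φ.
No, ∇×F = (4*cos(2*z) - 5, -10*x - 4*z - 2*cos(z), -4*exp(-x)) ≠ 0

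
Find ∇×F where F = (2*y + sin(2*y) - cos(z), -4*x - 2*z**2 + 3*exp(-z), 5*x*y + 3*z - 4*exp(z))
(5*x + 4*z + 3*exp(-z), -5*y + sin(z), -2*cos(2*y) - 6)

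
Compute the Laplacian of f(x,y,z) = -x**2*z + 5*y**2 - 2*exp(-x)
-2*z + 10 - 2*exp(-x)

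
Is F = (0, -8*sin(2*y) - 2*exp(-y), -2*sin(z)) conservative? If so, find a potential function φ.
Yes, F is conservative. φ = 4*cos(2*y) + 2*cos(z) + 2*exp(-y)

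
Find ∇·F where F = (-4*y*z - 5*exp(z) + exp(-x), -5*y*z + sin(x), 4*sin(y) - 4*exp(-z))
-5*z + 4*exp(-z) - exp(-x)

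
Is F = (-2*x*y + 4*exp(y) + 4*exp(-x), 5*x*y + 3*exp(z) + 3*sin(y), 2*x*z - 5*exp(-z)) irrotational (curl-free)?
No, ∇×F = (-3*exp(z), -2*z, 2*x + 5*y - 4*exp(y))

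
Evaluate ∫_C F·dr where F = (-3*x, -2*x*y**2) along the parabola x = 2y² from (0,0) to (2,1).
-34/5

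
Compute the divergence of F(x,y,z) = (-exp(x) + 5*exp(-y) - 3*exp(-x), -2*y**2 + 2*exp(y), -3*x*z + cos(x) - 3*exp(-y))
-3*x - 4*y - exp(x) + 2*exp(y) + 3*exp(-x)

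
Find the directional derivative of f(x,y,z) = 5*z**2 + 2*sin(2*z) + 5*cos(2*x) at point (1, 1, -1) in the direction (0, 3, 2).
4*sqrt(13)*(-5 + 2*cos(2))/13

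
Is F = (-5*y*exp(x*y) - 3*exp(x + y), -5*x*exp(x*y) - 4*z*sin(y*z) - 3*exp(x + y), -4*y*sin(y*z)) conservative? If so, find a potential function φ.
Yes, F is conservative. φ = -5*exp(x*y) - 3*exp(x + y) + 4*cos(y*z)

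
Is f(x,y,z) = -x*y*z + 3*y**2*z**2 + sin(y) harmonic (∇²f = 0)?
No, ∇²f = 6*y**2 + 6*z**2 - sin(y)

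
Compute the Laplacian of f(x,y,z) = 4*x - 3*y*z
0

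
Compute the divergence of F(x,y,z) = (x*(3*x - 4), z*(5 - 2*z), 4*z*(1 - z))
6*x - 8*z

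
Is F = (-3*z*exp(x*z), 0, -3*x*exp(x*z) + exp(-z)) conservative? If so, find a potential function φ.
Yes, F is conservative. φ = -3*exp(x*z) - exp(-z)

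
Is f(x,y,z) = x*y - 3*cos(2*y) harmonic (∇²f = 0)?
No, ∇²f = 12*cos(2*y)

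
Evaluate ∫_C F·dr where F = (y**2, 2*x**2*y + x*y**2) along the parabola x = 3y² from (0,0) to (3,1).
51/10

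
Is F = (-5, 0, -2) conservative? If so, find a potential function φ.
Yes, F is conservative. φ = -5*x - 2*z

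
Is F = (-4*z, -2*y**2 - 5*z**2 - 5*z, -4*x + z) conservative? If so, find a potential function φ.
No, ∇×F = (10*z + 5, 0, 0) ≠ 0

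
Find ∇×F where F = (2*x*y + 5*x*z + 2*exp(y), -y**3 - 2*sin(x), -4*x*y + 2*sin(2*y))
(-4*x + 4*cos(2*y), 5*x + 4*y, -2*x - 2*exp(y) - 2*cos(x))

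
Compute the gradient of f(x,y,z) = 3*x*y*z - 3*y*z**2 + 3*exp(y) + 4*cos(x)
(3*y*z - 4*sin(x), 3*x*z - 3*z**2 + 3*exp(y), 3*y*(x - 2*z))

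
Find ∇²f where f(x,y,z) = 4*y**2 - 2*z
8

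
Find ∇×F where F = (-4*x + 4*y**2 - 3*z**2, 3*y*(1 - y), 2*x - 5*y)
(-5, -6*z - 2, -8*y)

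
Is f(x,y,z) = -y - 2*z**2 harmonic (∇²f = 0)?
No, ∇²f = -4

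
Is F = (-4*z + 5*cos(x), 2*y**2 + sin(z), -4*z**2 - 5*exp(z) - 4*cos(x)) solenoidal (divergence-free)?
No, ∇·F = 4*y - 8*z - 5*exp(z) - 5*sin(x)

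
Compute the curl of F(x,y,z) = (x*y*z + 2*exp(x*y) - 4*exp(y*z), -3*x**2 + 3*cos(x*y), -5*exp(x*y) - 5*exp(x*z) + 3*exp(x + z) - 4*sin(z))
(-5*x*exp(x*y), x*y + 5*y*exp(x*y) - 4*y*exp(y*z) + 5*z*exp(x*z) - 3*exp(x + z), -x*z - 2*x*exp(x*y) - 6*x - 3*y*sin(x*y) + 4*z*exp(y*z))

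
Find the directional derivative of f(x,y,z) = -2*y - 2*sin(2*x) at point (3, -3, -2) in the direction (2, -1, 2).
2/3 - 8*cos(6)/3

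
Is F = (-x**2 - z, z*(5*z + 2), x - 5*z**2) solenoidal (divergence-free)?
No, ∇·F = -2*x - 10*z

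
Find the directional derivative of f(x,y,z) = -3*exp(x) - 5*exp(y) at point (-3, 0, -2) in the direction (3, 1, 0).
sqrt(10)*(-5*exp(3) - 9)*exp(-3)/10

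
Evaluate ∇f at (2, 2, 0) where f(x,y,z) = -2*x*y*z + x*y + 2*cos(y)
(2, 2 - 2*sin(2), -8)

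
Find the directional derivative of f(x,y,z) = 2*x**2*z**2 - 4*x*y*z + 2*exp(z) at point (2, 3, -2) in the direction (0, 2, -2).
sqrt(2)*(-1 + 36*exp(2))*exp(-2)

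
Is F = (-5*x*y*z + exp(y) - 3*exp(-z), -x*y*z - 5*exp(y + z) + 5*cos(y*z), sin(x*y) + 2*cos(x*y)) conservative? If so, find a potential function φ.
No, ∇×F = (x*y - 2*x*sin(x*y) + x*cos(x*y) + 5*y*sin(y*z) + 5*exp(y + z), (y*(-5*x + 2*sin(x*y) - cos(x*y))*exp(z) + 3)*exp(-z), 5*x*z - y*z - exp(y)) ≠ 0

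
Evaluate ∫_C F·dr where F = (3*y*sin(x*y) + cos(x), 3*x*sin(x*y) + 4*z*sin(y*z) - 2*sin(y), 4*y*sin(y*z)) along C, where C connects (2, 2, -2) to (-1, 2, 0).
7*cos(4) - 4 - sin(2) - sin(1) - 3*cos(2)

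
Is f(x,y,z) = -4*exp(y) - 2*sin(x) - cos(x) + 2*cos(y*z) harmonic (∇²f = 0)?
No, ∇²f = -2*y**2*cos(y*z) - 2*z**2*cos(y*z) - 4*exp(y) + 2*sin(x) + cos(x)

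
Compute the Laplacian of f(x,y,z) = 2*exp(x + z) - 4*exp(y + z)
4*exp(x + z) - 8*exp(y + z)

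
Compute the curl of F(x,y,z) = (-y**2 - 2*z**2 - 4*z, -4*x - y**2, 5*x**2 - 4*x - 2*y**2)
(-4*y, -10*x - 4*z, 2*y - 4)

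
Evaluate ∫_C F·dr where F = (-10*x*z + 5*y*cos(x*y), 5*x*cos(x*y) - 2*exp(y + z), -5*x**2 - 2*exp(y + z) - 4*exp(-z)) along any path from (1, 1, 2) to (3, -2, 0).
-5*sin(1) - 6*exp(-2) - 5*sin(6) + 14 + 2*exp(3)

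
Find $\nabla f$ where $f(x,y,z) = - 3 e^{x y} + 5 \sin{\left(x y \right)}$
(y*(-3*exp(x*y) + 5*cos(x*y)), x*(-3*exp(x*y) + 5*cos(x*y)), 0)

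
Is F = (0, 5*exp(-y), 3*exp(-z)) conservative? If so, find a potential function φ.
Yes, F is conservative. φ = -3*exp(-z) - 5*exp(-y)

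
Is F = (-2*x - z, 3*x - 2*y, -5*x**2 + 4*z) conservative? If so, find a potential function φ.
No, ∇×F = (0, 10*x - 1, 3) ≠ 0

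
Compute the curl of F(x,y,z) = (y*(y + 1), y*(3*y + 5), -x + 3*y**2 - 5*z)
(6*y, 1, -2*y - 1)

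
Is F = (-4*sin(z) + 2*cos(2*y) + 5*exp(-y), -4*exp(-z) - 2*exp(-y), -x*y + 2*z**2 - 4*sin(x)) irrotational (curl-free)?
No, ∇×F = (-x - 4*exp(-z), y + 4*cos(x) - 4*cos(z), 4*sin(2*y) + 5*exp(-y))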